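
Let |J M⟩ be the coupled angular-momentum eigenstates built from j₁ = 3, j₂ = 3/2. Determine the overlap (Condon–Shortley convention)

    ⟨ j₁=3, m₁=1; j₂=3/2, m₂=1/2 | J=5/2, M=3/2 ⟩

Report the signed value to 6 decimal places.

−√(7/20) ≈ -0.591608

j₁+j₂−J=2  J+j₁−j₂=4  J−j₁+j₂=1  j₁+j₂+J+1=8
(j₁±m₁, j₂±m₂, J±M) = (4,2,2,1,4,1)
P² = 576/35
sum k=1..2:
  [1] −1/6 = -1/6
  [2] +1/48 = 1/48
S = -7/48
C² = P²·S² = 7/20 ; C = -0.591608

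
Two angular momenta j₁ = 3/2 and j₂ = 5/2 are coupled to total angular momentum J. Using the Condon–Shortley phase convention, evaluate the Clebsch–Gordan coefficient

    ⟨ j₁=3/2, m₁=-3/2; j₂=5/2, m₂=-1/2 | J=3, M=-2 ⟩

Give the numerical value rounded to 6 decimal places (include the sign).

-0.707107  (= −√(1/2))

√[7·1!2!4!/8! · 0!3!2!3!1!5!] = √(72)
  +(−1)^1/∏(1,0,2,1,0,3)! = -1/12  (running -1/12)
⟨..|..⟩ = √(72)·(-1/12) = -0.707107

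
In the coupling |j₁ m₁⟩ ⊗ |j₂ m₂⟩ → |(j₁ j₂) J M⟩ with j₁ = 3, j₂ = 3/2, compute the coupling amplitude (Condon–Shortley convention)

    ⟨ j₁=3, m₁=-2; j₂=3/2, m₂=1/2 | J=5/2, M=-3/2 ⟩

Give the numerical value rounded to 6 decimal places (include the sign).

+√(1/14) = +0.267261

j₁+j₂−J=2  J+j₁−j₂=4  J−j₁+j₂=1  j₁+j₂+J+1=8
(j₁±m₁, j₂±m₂, J±M) = (1,5,2,1,1,4)
P² = 288/7
sum k=1..2:
  [1] −1/24 = -1/24
  [2] +1/12 = 1/12
S = 1/24
C² = P²·S² = 1/14 ; C = +0.267261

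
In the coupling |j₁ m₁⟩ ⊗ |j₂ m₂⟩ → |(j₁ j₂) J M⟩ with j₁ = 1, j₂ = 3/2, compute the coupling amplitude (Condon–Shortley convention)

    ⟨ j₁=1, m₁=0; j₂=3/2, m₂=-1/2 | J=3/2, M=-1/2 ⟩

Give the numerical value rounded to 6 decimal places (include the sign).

+0.258199

√[4·1!1!2!/5! · 1!1!1!2!1!2!] = √(4/15)
  +(−1)^0/∏(0,1,1,1,0,1)! = 1  (running 1)
  +(−1)^1/∏(1,0,0,0,1,2)! = -1/2  (running 1/2)
⟨..|..⟩ = √(4/15)·(1/2) = +0.258199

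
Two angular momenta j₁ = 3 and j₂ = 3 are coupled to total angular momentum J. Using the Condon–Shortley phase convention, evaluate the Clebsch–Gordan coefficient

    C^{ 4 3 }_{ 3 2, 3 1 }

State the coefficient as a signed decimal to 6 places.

triangle: 2!×4!×4!/11! = 1152/39916800
(j±m)!: 5!×1!×4!×2!×7!×1! = 29030400
prefactor² = (2J+1)×Δ×N² = 82944/11
  k=0: +1/(0!×2!×1!×4!×3!×0!) = 1/288
  k=1: −1/(1!×1!×0!×3!×4!×1!) = -1/144
Σ = -1/288  ⇒  CG² = 82944/11×(-1/288)² = 1/11
CG = −√(1/11) = -0.301511

-0.301511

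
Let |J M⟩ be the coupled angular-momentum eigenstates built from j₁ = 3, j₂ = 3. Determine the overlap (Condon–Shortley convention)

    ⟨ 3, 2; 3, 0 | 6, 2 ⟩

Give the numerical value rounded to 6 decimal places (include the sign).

+√(8/33) = +0.492366

triangle: 0!*6!*6!/13! = 518400/6227020800
(j±m)!: 5!*1!*3!*3!*8!*4! = 4180377600
prefactor² = (2J+1)*Δ*N² = 49766400/11
  k=0: +1/(0!*0!*1!*3!*5!*3!) = 1/4320
Σ = 1/4320  ⇒  CG² = 49766400/11*1/4320² = 8/33
CG = +√(8/33) = +0.492366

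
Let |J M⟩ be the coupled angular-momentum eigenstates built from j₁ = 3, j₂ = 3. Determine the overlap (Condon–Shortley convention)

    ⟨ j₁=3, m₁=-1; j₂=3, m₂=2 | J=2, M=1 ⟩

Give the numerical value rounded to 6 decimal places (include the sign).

j₁+j₂−J=4  J+j₁−j₂=2  J−j₁+j₂=2  j₁+j₂+J+1=9
(j₁±m₁, j₂±m₂, J±M) = (2,4,5,1,3,1)
P² = 320/7
sum k=3..4:
  [3] −1/12 = -1/12
  [4] +1/48 = 1/48
S = -1/16
C² = P²·S² = 5/28 ; C = -0.422577

-0.422577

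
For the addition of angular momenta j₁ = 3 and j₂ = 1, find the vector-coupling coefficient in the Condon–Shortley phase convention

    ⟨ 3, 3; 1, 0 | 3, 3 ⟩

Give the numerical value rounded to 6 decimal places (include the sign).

+0.866025  (= +√(3/4))

j₁+j₂−J=1  J+j₁−j₂=5  J−j₁+j₂=1  j₁+j₂+J+1=8
(j₁±m₁, j₂±m₂, J±M) = (6,0,1,1,6,0)
P² = 10800
sum k=0..0:
  [0] +1/120 = 1/120
S = 1/120
C² = P²·S² = 3/4 ; C = +0.866025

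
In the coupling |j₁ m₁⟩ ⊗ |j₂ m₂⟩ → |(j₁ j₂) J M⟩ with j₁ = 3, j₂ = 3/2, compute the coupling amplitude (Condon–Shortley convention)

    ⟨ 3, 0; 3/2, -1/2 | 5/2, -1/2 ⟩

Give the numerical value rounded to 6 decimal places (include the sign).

triangle: 2!·4!·1!/8! = 48/40320
(j±m)!: 3!·3!·1!·2!·2!·3! = 864
prefactor² = (2J+1)·Δ·N² = 216/35
  k=0: +1/(0!·2!·3!·1!·1!·0!) = 1/12
  k=1: −1/(1!·1!·2!·0!·2!·1!) = -1/4
Σ = -1/6  ⇒  CG² = 216/35·(-1/6)² = 6/35
CG = −√(6/35) = -0.414039

−√(6/35) ≈ -0.414039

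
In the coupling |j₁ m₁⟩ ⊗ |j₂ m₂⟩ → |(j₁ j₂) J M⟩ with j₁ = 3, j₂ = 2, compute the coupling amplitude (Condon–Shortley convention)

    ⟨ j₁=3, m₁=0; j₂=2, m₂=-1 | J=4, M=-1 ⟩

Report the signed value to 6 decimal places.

√[9·1!5!3!/10! · 3!3!1!3!3!5!] = √(1944/7)
  +(−1)^0/∏(0,1,3,1,2,2)! = 1/24  (running 1/24)
  +(−1)^1/∏(1,0,2,0,3,3)! = -1/72  (running 1/36)
⟨..|..⟩ = √(1944/7)·(1/36) = +0.462910

+√(3/14) ≈ +0.462910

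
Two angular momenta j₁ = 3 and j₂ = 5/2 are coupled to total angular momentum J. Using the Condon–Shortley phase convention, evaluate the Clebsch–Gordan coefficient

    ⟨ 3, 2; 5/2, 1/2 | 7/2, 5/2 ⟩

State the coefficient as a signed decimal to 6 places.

−√(2/63) ≈ -0.178174

triangle: 2!×4!×3!/10! = 288/3628800
(j±m)!: 5!×1!×3!×2!×6!×1! = 1036800
prefactor² = (2J+1)×Δ×N² = 4608/7
  k=0: +1/(0!×2!×1!×3!×3!×0!) = 1/72
  k=1: −1/(1!×1!×0!×2!×4!×1!) = -1/48
Σ = -1/144  ⇒  CG² = 4608/7×(-1/144)² = 2/63
CG = −√(2/63) = -0.178174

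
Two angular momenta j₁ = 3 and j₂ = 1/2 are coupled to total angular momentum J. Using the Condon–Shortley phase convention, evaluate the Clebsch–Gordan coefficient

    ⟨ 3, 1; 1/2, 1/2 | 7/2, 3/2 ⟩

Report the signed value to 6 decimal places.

triangle: 0!·6!·1!/8! = 720/40320
(j±m)!: 4!·2!·1!·0!·5!·2! = 11520
prefactor² = (2J+1)·Δ·N² = 11520/7
  k=0: +1/(0!·0!·2!·1!·4!·0!) = 1/48
Σ = 1/48  ⇒  CG² = 11520/7·1/48² = 5/7
CG = +√(5/7) = +0.845154

+√(5/7) ≈ +0.845154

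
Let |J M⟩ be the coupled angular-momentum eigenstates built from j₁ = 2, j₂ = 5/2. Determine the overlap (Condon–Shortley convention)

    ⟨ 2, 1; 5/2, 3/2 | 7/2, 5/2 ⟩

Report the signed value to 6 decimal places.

triangle: 1!*3!*4!/9! = 144/362880
(j±m)!: 3!*1!*4!*1!*6!*1! = 103680
prefactor² = (2J+1)*Δ*N² = 2304/7
  k=0: +1/(0!*1!*1!*4!*2!*0!) = 1/48
  k=1: −1/(1!*0!*0!*3!*3!*1!) = -1/36
Σ = -1/144  ⇒  CG² = 2304/7*(-1/144)² = 1/63
CG = −√(1/63) = -0.125988

-0.125988  (= −√(1/63))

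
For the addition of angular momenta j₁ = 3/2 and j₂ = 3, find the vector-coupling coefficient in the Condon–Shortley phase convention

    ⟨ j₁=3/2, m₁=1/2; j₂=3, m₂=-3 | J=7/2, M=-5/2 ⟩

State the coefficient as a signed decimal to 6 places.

+0.617213

triangle: 1!*2!*5!/9! = 240/362880
(j±m)!: 2!*1!*0!*6!*1!*6! = 1036800
prefactor² = (2J+1)*Δ*N² = 38400/7
  k=0: +1/(0!*1!*1!*0!*1!*5!) = 1/120
Σ = 1/120  ⇒  CG² = 38400/7*1/120² = 8/21
CG = +√(8/21) = +0.617213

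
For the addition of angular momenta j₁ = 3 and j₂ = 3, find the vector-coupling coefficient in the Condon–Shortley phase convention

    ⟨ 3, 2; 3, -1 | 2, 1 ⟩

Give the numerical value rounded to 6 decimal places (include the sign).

−√(5/28) = -0.422577

√[5·4!2!2!/9! · 5!1!2!4!3!1!] = √(320/7)
  +(−1)^0/∏(0,4,1,2,1,0)! = 1/48  (running 1/48)
  +(−1)^1/∏(1,3,0,1,2,1)! = -1/12  (running -1/16)
⟨..|..⟩ = √(320/7)·(-1/16) = -0.422577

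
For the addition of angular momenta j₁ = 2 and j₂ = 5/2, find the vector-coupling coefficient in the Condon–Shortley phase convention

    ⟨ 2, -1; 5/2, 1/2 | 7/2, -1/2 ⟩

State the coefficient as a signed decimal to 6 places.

j₁+j₂−J=1  J+j₁−j₂=3  J−j₁+j₂=4  j₁+j₂+J+1=9
(j₁±m₁, j₂±m₂, J±M) = (1,3,3,2,3,4)
P² = 1152/35
sum k=0..1:
  [0] +1/36 = 1/36
  [1] −1/8 = -1/8
S = -7/72
C² = P²·S² = 14/45 ; C = -0.557773

-0.557773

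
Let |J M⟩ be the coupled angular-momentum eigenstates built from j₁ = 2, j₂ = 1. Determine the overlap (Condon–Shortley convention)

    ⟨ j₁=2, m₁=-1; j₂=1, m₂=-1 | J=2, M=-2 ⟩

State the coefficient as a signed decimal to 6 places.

√[5·1!3!1!/6! · 1!3!0!2!0!4!] = √(12)
  +(−1)^0/∏(0,1,3,0,0,1)! = 1/6  (running 1/6)
⟨..|..⟩ = √(12)·(1/6) = +0.577350

+0.577350  (= +√(1/3))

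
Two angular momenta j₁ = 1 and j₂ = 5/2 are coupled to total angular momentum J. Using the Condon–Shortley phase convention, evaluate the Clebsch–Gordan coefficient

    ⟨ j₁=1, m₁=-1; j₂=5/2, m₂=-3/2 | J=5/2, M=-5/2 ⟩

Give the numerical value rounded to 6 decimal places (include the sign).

-0.534522  (= −√(2/7))

triangle: 1!×1!×4!/7! = 24/5040
(j±m)!: 0!×2!×1!×4!×0!×5! = 5760
prefactor² = (2J+1)×Δ×N² = 1152/7
  k=1: −1/(1!×0!×1!×0!×0!×4!) = -1/24
Σ = -1/24  ⇒  CG² = 1152/7×(-1/24)² = 2/7
CG = −√(2/7) = -0.534522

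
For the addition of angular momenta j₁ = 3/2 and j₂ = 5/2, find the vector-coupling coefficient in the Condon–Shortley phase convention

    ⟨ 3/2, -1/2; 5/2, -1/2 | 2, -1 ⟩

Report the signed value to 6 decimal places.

√[5·2!1!3!/7! · 1!2!2!3!1!3!] = √(12/7)
  +(−1)^1/∏(1,1,1,1,0,2)! = -1/2  (running -1/2)
  +(−1)^2/∏(2,0,0,0,1,3)! = 1/12  (running -5/12)
⟨..|..⟩ = √(12/7)·(-5/12) = -0.545545

−√(25/84) = -0.545545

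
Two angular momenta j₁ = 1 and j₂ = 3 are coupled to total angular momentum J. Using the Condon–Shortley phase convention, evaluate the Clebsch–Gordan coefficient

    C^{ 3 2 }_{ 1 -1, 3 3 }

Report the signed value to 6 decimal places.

triangle: 1!·1!·5!/8! = 120/40320
(j±m)!: 0!·2!·6!·0!·5!·1! = 172800
prefactor² = (2J+1)·Δ·N² = 3600
  k=1: −1/(1!·0!·1!·5!·0!·0!) = -1/120
Σ = -1/120  ⇒  CG² = 3600·(-1/120)² = 1/4
CG = −√(1/4) = -0.500000

−√(1/4) = -0.500000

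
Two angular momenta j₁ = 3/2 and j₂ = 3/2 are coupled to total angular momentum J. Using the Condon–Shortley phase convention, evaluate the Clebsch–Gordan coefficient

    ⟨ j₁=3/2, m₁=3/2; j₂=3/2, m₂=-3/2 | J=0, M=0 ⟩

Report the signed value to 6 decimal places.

+√(1/4) ≈ +0.500000

√[1·3!0!0!/4! · 3!0!0!3!0!0!] = √(9)
  +(−1)^0/∏(0,3,0,0,0,0)! = 1/6  (running 1/6)
⟨..|..⟩ = √(9)·(1/6) = +0.500000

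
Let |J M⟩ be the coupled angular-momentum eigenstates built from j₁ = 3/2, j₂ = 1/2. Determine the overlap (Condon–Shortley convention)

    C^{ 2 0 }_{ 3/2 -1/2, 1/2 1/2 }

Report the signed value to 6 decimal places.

+√(1/2) ≈ +0.707107

j₁+j₂−J=0  J+j₁−j₂=3  J−j₁+j₂=1  j₁+j₂+J+1=5
(j₁±m₁, j₂±m₂, J±M) = (1,2,1,0,2,2)
P² = 2
sum k=0..0:
  [0] +1/2 = 1/2
S = 1/2
C² = P²·S² = 1/2 ; C = +0.707107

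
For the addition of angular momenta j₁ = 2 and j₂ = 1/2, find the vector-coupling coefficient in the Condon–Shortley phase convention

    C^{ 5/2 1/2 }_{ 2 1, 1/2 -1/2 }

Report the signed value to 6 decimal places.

j₁+j₂−J=0  J+j₁−j₂=4  J−j₁+j₂=1  j₁+j₂+J+1=6
(j₁±m₁, j₂±m₂, J±M) = (3,1,0,1,3,2)
P² = 72/5
sum k=0..0:
  [0] +1/6 = 1/6
S = 1/6
C² = P²·S² = 2/5 ; C = +0.632456

+√(2/5) ≈ +0.632456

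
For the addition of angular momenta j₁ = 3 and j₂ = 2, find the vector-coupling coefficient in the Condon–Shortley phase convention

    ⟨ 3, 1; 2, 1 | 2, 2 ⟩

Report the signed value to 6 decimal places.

√[5·3!3!1!/8! · 4!2!3!1!4!0!] = √(216/7)
  +(−1)^2/∏(2,1,0,1,3,0)! = 1/12  (running 1/12)
⟨..|..⟩ = √(216/7)·(1/12) = +0.462910

+0.462910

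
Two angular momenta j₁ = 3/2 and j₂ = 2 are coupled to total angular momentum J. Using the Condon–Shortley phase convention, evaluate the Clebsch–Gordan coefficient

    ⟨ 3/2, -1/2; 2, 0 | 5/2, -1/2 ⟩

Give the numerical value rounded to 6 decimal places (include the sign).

-0.292770  (= −√(3/35))

√[6·1!2!3!/7! · 1!2!2!2!2!3!] = √(48/35)
  +(−1)^0/∏(0,1,2,2,0,1)! = 1/4  (running 1/4)
  +(−1)^1/∏(1,0,1,1,1,2)! = -1/2  (running -1/4)
⟨..|..⟩ = √(48/35)·(-1/4) = -0.292770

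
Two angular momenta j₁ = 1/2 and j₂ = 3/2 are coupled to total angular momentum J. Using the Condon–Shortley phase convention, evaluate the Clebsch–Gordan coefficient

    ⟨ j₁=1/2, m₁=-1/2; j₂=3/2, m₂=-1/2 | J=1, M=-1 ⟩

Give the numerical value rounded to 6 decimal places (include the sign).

-0.500000  (= −√(1/4))

triangle: 1!·0!·2!/4! = 2/24
(j±m)!: 0!·1!·1!·2!·0!·2! = 4
prefactor² = (2J+1)·Δ·N² = 1
  k=1: −1/(1!·0!·0!·0!·0!·2!) = -1/2
Σ = -1/2  ⇒  CG² = 1·(-1/2)² = 1/4
CG = −√(1/4) = -0.500000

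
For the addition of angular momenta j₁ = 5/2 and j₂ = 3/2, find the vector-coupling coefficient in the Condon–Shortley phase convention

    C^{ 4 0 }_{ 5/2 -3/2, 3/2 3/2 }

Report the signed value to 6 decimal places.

j₁+j₂−J=0  J+j₁−j₂=5  J−j₁+j₂=3  j₁+j₂+J+1=9
(j₁±m₁, j₂±m₂, J±M) = (1,4,3,0,4,4)
P² = 10368/7
sum k=0..0:
  [0] +1/144 = 1/144
S = 1/144
C² = P²·S² = 1/14 ; C = +0.267261

+√(1/14) ≈ +0.267261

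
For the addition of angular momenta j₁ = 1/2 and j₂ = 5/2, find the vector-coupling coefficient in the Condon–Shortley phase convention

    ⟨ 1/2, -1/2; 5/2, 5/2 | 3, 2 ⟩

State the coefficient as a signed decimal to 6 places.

triangle: 0!*1!*5!/7! = 120/5040
(j±m)!: 0!*1!*5!*0!*5!*1! = 14400
prefactor² = (2J+1)*Δ*N² = 2400
  k=0: +1/(0!*0!*1!*5!*0!*0!) = 1/120
Σ = 1/120  ⇒  CG² = 2400*1/120² = 1/6
CG = +√(1/6) = +0.408248

+0.408248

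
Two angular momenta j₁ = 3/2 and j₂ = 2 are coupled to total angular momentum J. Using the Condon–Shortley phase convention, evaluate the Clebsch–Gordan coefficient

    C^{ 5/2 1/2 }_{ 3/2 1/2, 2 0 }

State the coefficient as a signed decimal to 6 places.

√[6·1!2!3!/7! · 2!1!2!2!3!2!] = √(48/35)
  +(−1)^0/∏(0,1,1,2,1,1)! = 1/2  (running 1/2)
  +(−1)^1/∏(1,0,0,1,2,2)! = -1/4  (running 1/4)
⟨..|..⟩ = √(48/35)·(1/4) = +0.292770

+0.292770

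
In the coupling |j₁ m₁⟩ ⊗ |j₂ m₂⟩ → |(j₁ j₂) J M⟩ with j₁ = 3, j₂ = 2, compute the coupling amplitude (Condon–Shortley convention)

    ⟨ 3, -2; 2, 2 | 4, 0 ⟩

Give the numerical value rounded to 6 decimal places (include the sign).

j₁+j₂−J=1  J+j₁−j₂=5  J−j₁+j₂=3  j₁+j₂+J+1=10
(j₁±m₁, j₂±m₂, J±M) = (1,5,4,0,4,4)
P² = 20736/7
sum k=1..1:
  [1] −1/144 = -1/144
S = -1/144
C² = P²·S² = 1/7 ; C = -0.377964

−√(1/7) = -0.377964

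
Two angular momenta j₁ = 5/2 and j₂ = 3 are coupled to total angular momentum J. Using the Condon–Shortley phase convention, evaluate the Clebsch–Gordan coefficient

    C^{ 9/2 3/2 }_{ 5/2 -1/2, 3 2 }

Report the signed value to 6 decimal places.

√[10·1!4!5!/11! · 2!3!5!1!6!3!] = √(345600/77)
  +(−1)^0/∏(0,1,3,5,1,0)! = 1/720  (running 1/720)
  +(−1)^1/∏(1,0,2,4,2,1)! = -1/96  (running -13/1440)
⟨..|..⟩ = √(345600/77)·(-13/1440) = -0.604815

-0.604815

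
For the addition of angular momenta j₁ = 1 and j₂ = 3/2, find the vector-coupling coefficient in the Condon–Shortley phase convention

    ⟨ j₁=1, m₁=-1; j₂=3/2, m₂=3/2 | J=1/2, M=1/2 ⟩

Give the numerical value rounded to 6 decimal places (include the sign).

+√(1/2) = +0.707107

√[2·2!0!1!/4! · 0!2!3!0!1!0!] = √(2)
  +(−1)^2/∏(2,0,0,1,0,0)! = 1/2  (running 1/2)
⟨..|..⟩ = √(2)·(1/2) = +0.707107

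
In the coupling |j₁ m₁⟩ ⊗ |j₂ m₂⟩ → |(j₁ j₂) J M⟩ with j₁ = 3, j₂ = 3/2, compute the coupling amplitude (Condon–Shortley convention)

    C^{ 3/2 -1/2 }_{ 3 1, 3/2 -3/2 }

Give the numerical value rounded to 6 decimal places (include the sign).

√[4·3!3!0!/7! · 4!2!0!3!1!2!] = √(576/35)
  +(−1)^0/∏(0,3,2,0,1,0)! = 1/12  (running 1/12)
⟨..|..⟩ = √(576/35)·(1/12) = +0.338062

+√(4/35) ≈ +0.338062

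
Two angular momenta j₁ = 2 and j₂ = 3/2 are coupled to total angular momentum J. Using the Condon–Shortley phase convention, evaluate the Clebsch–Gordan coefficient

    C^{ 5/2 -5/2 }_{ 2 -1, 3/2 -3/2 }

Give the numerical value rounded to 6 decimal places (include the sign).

+0.654654

√[6·1!3!2!/7! · 1!3!0!3!0!5!] = √(432/7)
  +(−1)^0/∏(0,1,3,0,0,2)! = 1/12  (running 1/12)
⟨..|..⟩ = √(432/7)·(1/12) = +0.654654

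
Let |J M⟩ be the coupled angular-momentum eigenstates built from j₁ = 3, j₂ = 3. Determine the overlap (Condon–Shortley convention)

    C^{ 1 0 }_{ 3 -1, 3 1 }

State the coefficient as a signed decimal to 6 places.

triangle: 5!*1!*1!/8! = 120/40320
(j±m)!: 2!*4!*4!*2!*1!*1! = 2304
prefactor² = (2J+1)*Δ*N² = 144/7
  k=3: −1/(3!*2!*1!*1!*0!*0!) = -1/12
  k=4: +1/(4!*1!*0!*0!*1!*1!) = 1/24
Σ = -1/24  ⇒  CG² = 144/7*(-1/24)² = 1/28
CG = −√(1/28) = -0.188982

-0.188982  (= −√(1/28))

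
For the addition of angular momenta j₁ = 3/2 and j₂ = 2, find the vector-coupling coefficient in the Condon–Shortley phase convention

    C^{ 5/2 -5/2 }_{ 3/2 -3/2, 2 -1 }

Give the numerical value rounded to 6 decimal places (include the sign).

−√(3/7) ≈ -0.654654

√[6·1!2!3!/7! · 0!3!1!3!0!5!] = √(432/7)
  +(−1)^1/∏(1,0,2,0,0,3)! = -1/12  (running -1/12)
⟨..|..⟩ = √(432/7)·(-1/12) = -0.654654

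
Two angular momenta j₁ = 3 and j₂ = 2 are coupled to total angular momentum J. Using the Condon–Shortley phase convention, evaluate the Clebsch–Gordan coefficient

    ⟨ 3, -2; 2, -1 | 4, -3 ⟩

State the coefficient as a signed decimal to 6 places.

triangle: 1!·5!·3!/10! = 720/3628800
(j±m)!: 1!·5!·1!·3!·1!·7! = 3628800
prefactor² = (2J+1)·Δ·N² = 6480
  k=0: +1/(0!·1!·5!·1!·0!·2!) = 1/240
  k=1: −1/(1!·0!·4!·0!·1!·3!) = -1/144
Σ = -1/360  ⇒  CG² = 6480·(-1/360)² = 1/20
CG = −√(1/20) = -0.223607

-0.223607  (= −√(1/20))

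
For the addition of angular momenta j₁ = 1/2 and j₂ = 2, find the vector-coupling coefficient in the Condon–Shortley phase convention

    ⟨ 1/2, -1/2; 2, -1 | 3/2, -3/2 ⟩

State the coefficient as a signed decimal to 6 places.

j₁+j₂−J=1  J+j₁−j₂=0  J−j₁+j₂=3  j₁+j₂+J+1=5
(j₁±m₁, j₂±m₂, J±M) = (0,1,1,3,0,3)
P² = 36/5
sum k=1..1:
  [1] −1/6 = -1/6
S = -1/6
C² = P²·S² = 1/5 ; C = -0.447214

-0.447214  (= −√(1/5))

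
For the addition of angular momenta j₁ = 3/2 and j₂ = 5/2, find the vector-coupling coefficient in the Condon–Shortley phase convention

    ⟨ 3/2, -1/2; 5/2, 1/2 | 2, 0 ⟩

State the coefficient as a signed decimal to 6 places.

−√(1/14) = -0.267261

triangle: 2!×1!×3!/7! = 12/5040
(j±m)!: 1!×2!×3!×2!×2!×2! = 96
prefactor² = (2J+1)×Δ×N² = 8/7
  k=1: −1/(1!×1!×1!×2!×0!×1!) = -1/2
  k=2: +1/(2!×0!×0!×1!×1!×2!) = 1/4
Σ = -1/4  ⇒  CG² = 8/7×(-1/4)² = 1/14
CG = −√(1/14) = -0.267261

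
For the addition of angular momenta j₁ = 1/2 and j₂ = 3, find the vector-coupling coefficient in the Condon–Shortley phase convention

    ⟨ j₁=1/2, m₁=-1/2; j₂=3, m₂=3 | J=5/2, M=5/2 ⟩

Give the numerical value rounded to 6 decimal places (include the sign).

−√(6/7) = -0.925820

triangle: 1!×0!×5!/7! = 120/5040
(j±m)!: 0!×1!×6!×0!×5!×0! = 86400
prefactor² = (2J+1)×Δ×N² = 86400/7
  k=1: −1/(1!×0!×0!×5!×0!×0!) = -1/120
Σ = -1/120  ⇒  CG² = 86400/7×(-1/120)² = 6/7
CG = −√(6/7) = -0.925820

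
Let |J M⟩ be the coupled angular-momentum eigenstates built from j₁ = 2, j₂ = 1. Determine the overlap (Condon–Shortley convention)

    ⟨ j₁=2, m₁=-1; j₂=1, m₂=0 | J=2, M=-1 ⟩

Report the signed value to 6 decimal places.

√[5·1!3!1!/6! · 1!3!1!1!1!3!] = √(3/2)
  +(−1)^0/∏(0,1,3,1,0,0)! = 1/6  (running 1/6)
  +(−1)^1/∏(1,0,2,0,1,1)! = -1/2  (running -1/3)
⟨..|..⟩ = √(3/2)·(-1/3) = -0.408248

-0.408248  (= −√(1/6))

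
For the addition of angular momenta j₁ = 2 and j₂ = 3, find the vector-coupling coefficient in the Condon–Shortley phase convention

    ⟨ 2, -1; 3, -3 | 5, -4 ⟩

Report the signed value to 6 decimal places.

+√(2/5) = +0.632456

j₁+j₂−J=0  J+j₁−j₂=4  J−j₁+j₂=6  j₁+j₂+J+1=11
(j₁±m₁, j₂±m₂, J±M) = (1,3,0,6,1,9)
P² = 7464960
sum k=0..0:
  [0] +1/4320 = 1/4320
S = 1/4320
C² = P²·S² = 2/5 ; C = +0.632456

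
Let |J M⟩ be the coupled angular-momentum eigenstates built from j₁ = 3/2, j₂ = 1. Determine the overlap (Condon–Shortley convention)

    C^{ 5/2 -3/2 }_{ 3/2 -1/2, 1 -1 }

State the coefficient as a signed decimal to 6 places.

√[6·0!3!2!/6! · 1!2!0!2!1!4!] = √(48/5)
  +(−1)^0/∏(0,0,2,0,1,2)! = 1/4  (running 1/4)
⟨..|..⟩ = √(48/5)·(1/4) = +0.774597

+√(3/5) = +0.774597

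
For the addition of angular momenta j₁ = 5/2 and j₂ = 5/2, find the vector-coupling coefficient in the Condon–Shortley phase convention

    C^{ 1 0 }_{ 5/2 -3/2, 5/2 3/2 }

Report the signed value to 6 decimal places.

j₁+j₂−J=4  J+j₁−j₂=1  J−j₁+j₂=1  j₁+j₂+J+1=7
(j₁±m₁, j₂±m₂, J±M) = (1,4,4,1,1,1)
P² = 288/35
sum k=3..4:
  [3] −1/6 = -1/6
  [4] +1/24 = 1/24
S = -1/8
C² = P²·S² = 9/70 ; C = -0.358569

−√(9/70) = -0.358569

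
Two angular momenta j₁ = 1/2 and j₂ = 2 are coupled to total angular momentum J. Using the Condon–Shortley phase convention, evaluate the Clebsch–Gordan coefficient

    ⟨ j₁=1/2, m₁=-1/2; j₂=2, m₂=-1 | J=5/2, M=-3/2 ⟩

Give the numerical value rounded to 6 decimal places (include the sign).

+0.894427  (= +√(4/5))

j₁+j₂−J=0  J+j₁−j₂=1  J−j₁+j₂=4  j₁+j₂+J+1=6
(j₁±m₁, j₂±m₂, J±M) = (0,1,1,3,1,4)
P² = 144/5
sum k=0..0:
  [0] +1/6 = 1/6
S = 1/6
C² = P²·S² = 4/5 ; C = +0.894427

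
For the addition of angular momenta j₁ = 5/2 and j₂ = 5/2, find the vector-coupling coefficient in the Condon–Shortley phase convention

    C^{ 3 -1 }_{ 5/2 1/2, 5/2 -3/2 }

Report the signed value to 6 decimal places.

j₁+j₂−J=2  J+j₁−j₂=3  J−j₁+j₂=3  j₁+j₂+J+1=9
(j₁±m₁, j₂±m₂, J±M) = (3,2,1,4,2,4)
P² = 96/5
sum k=0..1:
  [0] +1/8 = 1/8
  [1] −1/12 = -1/12
S = 1/24
C² = P²·S² = 1/30 ; C = +0.182574

+0.182574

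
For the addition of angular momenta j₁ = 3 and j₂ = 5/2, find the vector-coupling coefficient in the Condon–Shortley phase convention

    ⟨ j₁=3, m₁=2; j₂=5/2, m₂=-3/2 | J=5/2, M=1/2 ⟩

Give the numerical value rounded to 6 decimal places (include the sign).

triangle: 3!*3!*2!/9! = 72/362880
(j±m)!: 5!*1!*1!*4!*3!*2! = 34560
prefactor² = (2J+1)*Δ*N² = 288/7
  k=0: +1/(0!*3!*1!*1!*2!*1!) = 1/12
  k=1: −1/(1!*2!*0!*0!*3!*2!) = -1/24
Σ = 1/24  ⇒  CG² = 288/7*1/24² = 1/14
CG = +√(1/14) = +0.267261

+0.267261  (= +√(1/14))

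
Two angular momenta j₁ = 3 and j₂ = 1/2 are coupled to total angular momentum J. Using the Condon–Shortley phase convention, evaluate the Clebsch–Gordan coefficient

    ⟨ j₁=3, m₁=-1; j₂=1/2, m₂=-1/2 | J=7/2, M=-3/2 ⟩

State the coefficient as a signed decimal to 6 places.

√[8·0!6!1!/8! · 2!4!0!1!2!5!] = √(11520/7)
  +(−1)^0/∏(0,0,4,0,2,1)! = 1/48  (running 1/48)
⟨..|..⟩ = √(11520/7)·(1/48) = +0.845154

+0.845154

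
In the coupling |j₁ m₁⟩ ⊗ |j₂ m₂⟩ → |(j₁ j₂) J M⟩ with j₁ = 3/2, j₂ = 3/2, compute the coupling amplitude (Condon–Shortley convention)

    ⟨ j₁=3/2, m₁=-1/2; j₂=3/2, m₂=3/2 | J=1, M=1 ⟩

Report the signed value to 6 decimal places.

√[3·2!1!1!/5! · 1!2!3!0!2!0!] = √(6/5)
  +(−1)^2/∏(2,0,0,1,1,0)! = 1/2  (running 1/2)
⟨..|..⟩ = √(6/5)·(1/2) = +0.547723

+0.547723  (= +√(3/10))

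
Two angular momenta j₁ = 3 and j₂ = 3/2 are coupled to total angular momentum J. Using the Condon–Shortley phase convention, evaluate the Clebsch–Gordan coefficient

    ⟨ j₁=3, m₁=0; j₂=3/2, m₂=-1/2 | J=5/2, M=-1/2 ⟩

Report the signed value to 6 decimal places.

j₁+j₂−J=2  J+j₁−j₂=4  J−j₁+j₂=1  j₁+j₂+J+1=8
(j₁±m₁, j₂±m₂, J±M) = (3,3,1,2,2,3)
P² = 216/35
sum k=0..1:
  [0] +1/12 = 1/12
  [1] −1/4 = -1/4
S = -1/6
C² = P²·S² = 6/35 ; C = -0.414039

−√(6/35) = -0.414039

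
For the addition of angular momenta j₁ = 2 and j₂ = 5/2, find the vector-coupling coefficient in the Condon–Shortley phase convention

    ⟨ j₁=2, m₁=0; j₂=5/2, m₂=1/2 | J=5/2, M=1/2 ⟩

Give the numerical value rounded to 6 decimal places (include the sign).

√[6·2!2!3!/8! · 2!2!3!2!3!2!] = √(72/35)
  +(−1)^0/∏(0,2,2,3,0,0)! = 1/24  (running 1/24)
  +(−1)^1/∏(1,1,1,2,1,1)! = -1/2  (running -11/24)
  +(−1)^2/∏(2,0,0,1,2,2)! = 1/8  (running -1/3)
⟨..|..⟩ = √(72/35)·(-1/3) = -0.478091

-0.478091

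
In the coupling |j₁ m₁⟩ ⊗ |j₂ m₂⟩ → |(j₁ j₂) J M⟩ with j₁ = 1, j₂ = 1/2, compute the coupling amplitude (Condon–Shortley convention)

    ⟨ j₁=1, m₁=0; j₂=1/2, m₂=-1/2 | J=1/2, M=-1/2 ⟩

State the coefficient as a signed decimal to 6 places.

+√(1/3) ≈ +0.577350

√[2·1!1!0!/3! · 1!1!0!1!0!1!] = √(1/3)
  +(−1)^0/∏(0,1,1,0,0,0)! = 1  (running 1)
⟨..|..⟩ = √(1/3)·(1) = +0.577350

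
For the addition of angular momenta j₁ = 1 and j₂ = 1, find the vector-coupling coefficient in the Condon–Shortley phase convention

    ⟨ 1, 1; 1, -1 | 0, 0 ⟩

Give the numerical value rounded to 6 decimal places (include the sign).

+0.577350

√[1·2!0!0!/3! · 2!0!0!2!0!0!] = √(4/3)
  +(−1)^0/∏(0,2,0,0,0,0)! = 1/2  (running 1/2)
⟨..|..⟩ = √(4/3)·(1/2) = +0.577350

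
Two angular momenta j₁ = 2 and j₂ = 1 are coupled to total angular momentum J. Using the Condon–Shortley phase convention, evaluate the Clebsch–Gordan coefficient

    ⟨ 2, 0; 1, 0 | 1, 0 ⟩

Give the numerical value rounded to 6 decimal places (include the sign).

j₁+j₂−J=2  J+j₁−j₂=2  J−j₁+j₂=0  j₁+j₂+J+1=5
(j₁±m₁, j₂±m₂, J±M) = (2,2,1,1,1,1)
P² = 2/5
sum k=1..1:
  [1] −1/1 = -1
S = -1
C² = P²·S² = 2/5 ; C = -0.632456

-0.632456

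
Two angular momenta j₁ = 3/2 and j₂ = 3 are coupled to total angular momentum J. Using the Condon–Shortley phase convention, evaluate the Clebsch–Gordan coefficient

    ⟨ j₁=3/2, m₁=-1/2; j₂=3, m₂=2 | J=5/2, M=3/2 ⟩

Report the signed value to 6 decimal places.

+0.267261

√[6·2!1!4!/8! · 1!2!5!1!4!1!] = √(288/7)
  +(−1)^1/∏(1,1,1,4,0,0)! = -1/24  (running -1/24)
  +(−1)^2/∏(2,0,0,3,1,1)! = 1/12  (running 1/24)
⟨..|..⟩ = √(288/7)·(1/24) = +0.267261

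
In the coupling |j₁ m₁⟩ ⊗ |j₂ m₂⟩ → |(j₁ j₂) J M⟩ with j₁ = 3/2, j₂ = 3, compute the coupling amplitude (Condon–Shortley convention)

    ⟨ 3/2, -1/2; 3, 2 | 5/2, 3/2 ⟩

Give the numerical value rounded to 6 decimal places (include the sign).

j₁+j₂−J=2  J+j₁−j₂=1  J−j₁+j₂=4  j₁+j₂+J+1=8
(j₁±m₁, j₂±m₂, J±M) = (1,2,5,1,4,1)
P² = 288/7
sum k=1..2:
  [1] −1/24 = -1/24
  [2] +1/12 = 1/12
S = 1/24
C² = P²·S² = 1/14 ; C = +0.267261

+0.267261  (= +√(1/14))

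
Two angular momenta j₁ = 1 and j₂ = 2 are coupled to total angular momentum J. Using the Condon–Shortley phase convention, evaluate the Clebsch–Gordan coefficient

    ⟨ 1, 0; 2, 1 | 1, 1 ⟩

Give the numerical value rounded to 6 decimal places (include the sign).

-0.547723

triangle: 2!·0!·2!/5! = 4/120
(j±m)!: 1!·1!·3!·1!·2!·0! = 12
prefactor² = (2J+1)·Δ·N² = 6/5
  k=1: −1/(1!·1!·0!·2!·0!·0!) = -1/2
Σ = -1/2  ⇒  CG² = 6/5·(-1/2)² = 3/10
CG = −√(3/10) = -0.547723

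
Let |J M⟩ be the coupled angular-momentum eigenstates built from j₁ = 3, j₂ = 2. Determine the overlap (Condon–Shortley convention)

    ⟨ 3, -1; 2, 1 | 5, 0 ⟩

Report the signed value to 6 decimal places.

+√(5/21) ≈ +0.487950

√[11·0!6!4!/11! · 2!4!3!1!5!5!] = √(138240/7)
  +(−1)^0/∏(0,0,4,3,2,1)! = 1/288  (running 1/288)
⟨..|..⟩ = √(138240/7)·(1/288) = +0.487950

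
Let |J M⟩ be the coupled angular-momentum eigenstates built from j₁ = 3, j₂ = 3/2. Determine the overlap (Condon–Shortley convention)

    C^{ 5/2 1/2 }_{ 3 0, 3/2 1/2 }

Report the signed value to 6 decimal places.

−√(6/35) = -0.414039

triangle: 2!·4!·1!/8! = 48/40320
(j±m)!: 3!·3!·2!·1!·3!·2! = 864
prefactor² = (2J+1)·Δ·N² = 216/35
  k=1: −1/(1!·1!·2!·1!·2!·0!) = -1/4
  k=2: +1/(2!·0!·1!·0!·3!·1!) = 1/12
Σ = -1/6  ⇒  CG² = 216/35·(-1/6)² = 6/35
CG = −√(6/35) = -0.414039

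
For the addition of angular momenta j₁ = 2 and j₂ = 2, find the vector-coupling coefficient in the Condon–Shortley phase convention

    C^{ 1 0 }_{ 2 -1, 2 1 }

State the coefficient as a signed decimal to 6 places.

+√(1/10) ≈ +0.316228

√[3·3!1!1!/6! · 1!3!3!1!1!1!] = √(9/10)
  +(−1)^2/∏(2,1,1,1,0,0)! = 1/2  (running 1/2)
  +(−1)^3/∏(3,0,0,0,1,1)! = -1/6  (running 1/3)
⟨..|..⟩ = √(9/10)·(1/3) = +0.316228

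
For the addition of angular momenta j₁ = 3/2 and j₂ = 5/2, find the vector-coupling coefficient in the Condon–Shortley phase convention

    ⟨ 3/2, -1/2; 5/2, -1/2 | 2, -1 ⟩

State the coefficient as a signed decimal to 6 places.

triangle: 2!·1!·3!/7! = 12/5040
(j±m)!: 1!·2!·2!·3!·1!·3! = 144
prefactor² = (2J+1)·Δ·N² = 12/7
  k=1: −1/(1!·1!·1!·1!·0!·2!) = -1/2
  k=2: +1/(2!·0!·0!·0!·1!·3!) = 1/12
Σ = -5/12  ⇒  CG² = 12/7·(-5/12)² = 25/84
CG = −√(25/84) = -0.545545

−√(25/84) ≈ -0.545545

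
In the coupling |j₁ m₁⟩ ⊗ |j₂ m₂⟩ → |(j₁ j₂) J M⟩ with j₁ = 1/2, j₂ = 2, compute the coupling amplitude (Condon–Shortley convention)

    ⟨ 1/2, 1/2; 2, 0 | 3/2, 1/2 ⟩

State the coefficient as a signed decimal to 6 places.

+√(2/5) = +0.632456

triangle: 1!×0!×3!/5! = 6/120
(j±m)!: 1!×0!×2!×2!×2!×1! = 8
prefactor² = (2J+1)×Δ×N² = 8/5
  k=0: +1/(0!×1!×0!×2!×0!×1!) = 1/2
Σ = 1/2  ⇒  CG² = 8/5×1/2² = 2/5
CG = +√(2/5) = +0.632456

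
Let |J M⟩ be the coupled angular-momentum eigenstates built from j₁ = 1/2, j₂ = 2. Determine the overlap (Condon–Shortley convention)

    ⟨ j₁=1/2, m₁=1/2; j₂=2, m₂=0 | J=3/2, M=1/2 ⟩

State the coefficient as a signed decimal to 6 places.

+0.632456  (= +√(2/5))

j₁+j₂−J=1  J+j₁−j₂=0  J−j₁+j₂=3  j₁+j₂+J+1=5
(j₁±m₁, j₂±m₂, J±M) = (1,0,2,2,2,1)
P² = 8/5
sum k=0..0:
  [0] +1/2 = 1/2
S = 1/2
C² = P²·S² = 2/5 ; C = +0.632456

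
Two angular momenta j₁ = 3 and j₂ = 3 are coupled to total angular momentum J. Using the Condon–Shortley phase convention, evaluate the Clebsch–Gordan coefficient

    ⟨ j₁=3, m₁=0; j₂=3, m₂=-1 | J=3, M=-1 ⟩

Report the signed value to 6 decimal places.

√[7·3!3!3!/10! · 3!3!2!4!2!4!] = √(864/25)
  +(−1)^0/∏(0,3,3,2,0,1)! = 1/72  (running 1/72)
  +(−1)^1/∏(1,2,2,1,1,2)! = -1/8  (running -1/9)
  +(−1)^2/∏(2,1,1,0,2,3)! = 1/24  (running -5/72)
⟨..|..⟩ = √(864/25)·(-5/72) = -0.408248

-0.408248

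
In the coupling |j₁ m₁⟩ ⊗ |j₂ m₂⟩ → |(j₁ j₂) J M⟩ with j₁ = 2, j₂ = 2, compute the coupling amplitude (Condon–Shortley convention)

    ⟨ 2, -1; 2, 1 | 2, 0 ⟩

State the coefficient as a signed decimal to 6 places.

+√(1/14) = +0.267261

√[5·2!2!2!/7! · 1!3!3!1!2!2!] = √(8/7)
  +(−1)^1/∏(1,1,2,2,0,0)! = -1/4  (running -1/4)
  +(−1)^2/∏(2,0,1,1,1,1)! = 1/2  (running 1/4)
⟨..|..⟩ = √(8/7)·(1/4) = +0.267261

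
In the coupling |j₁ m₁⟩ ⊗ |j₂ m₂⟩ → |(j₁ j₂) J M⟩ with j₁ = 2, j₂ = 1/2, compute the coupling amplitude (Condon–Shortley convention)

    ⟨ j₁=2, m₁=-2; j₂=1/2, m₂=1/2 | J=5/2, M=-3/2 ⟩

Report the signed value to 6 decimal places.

triangle: 0!*4!*1!/6! = 24/720
(j±m)!: 0!*4!*1!*0!*1!*4! = 576
prefactor² = (2J+1)*Δ*N² = 576/5
  k=0: +1/(0!*0!*4!*1!*0!*0!) = 1/24
Σ = 1/24  ⇒  CG² = 576/5*1/24² = 1/5
CG = +√(1/5) = +0.447214

+√(1/5) = +0.447214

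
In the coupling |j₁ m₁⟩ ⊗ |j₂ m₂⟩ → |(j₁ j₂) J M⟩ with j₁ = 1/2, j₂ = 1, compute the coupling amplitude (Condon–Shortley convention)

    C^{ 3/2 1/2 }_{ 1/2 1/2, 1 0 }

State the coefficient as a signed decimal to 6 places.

+√(2/3) = +0.816497

j₁+j₂−J=0  J+j₁−j₂=1  J−j₁+j₂=2  j₁+j₂+J+1=4
(j₁±m₁, j₂±m₂, J±M) = (1,0,1,1,2,1)
P² = 2/3
sum k=0..0:
  [0] +1/1 = 1
S = 1
C² = P²·S² = 2/3 ; C = +0.816497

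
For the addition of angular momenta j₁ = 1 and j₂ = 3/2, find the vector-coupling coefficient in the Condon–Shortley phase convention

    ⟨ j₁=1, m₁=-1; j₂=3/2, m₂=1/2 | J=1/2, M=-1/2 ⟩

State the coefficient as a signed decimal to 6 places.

triangle: 2!*0!*1!/4! = 2/24
(j±m)!: 0!*2!*2!*1!*0!*1! = 4
prefactor² = (2J+1)*Δ*N² = 2/3
  k=2: +1/(2!*0!*0!*0!*0!*1!) = 1/2
Σ = 1/2  ⇒  CG² = 2/3*1/2² = 1/6
CG = +√(1/6) = +0.408248

+√(1/6) ≈ +0.408248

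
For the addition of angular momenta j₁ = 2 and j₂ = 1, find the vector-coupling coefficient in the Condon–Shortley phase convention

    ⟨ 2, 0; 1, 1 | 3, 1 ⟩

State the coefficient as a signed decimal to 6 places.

+√(2/5) = +0.632456

j₁+j₂−J=0  J+j₁−j₂=4  J−j₁+j₂=2  j₁+j₂+J+1=7
(j₁±m₁, j₂±m₂, J±M) = (2,2,2,0,4,2)
P² = 128/5
sum k=0..0:
  [0] +1/8 = 1/8
S = 1/8
C² = P²·S² = 2/5 ; C = +0.632456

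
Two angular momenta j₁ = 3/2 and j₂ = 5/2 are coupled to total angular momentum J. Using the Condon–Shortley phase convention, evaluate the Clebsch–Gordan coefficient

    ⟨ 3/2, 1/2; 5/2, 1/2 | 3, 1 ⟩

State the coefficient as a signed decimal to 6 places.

+0.129099  (= +√(1/60))

√[7·1!2!4!/8! · 2!1!3!2!4!2!] = √(48/5)
  +(−1)^0/∏(0,1,1,3,1,1)! = 1/6  (running 1/6)
  +(−1)^1/∏(1,0,0,2,2,2)! = -1/8  (running 1/24)
⟨..|..⟩ = √(48/5)·(1/24) = +0.129099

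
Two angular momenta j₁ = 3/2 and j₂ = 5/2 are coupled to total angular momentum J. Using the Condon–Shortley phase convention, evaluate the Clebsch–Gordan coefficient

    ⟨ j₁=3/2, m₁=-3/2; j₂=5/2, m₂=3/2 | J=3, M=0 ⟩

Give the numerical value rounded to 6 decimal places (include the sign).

-0.547723

triangle: 1!×2!×4!/8! = 48/40320
(j±m)!: 0!×3!×4!×1!×3!×3! = 5184
prefactor² = (2J+1)×Δ×N² = 216/5
  k=1: −1/(1!×0!×2!×3!×0!×1!) = -1/12
Σ = -1/12  ⇒  CG² = 216/5×(-1/12)² = 3/10
CG = −√(3/10) = -0.547723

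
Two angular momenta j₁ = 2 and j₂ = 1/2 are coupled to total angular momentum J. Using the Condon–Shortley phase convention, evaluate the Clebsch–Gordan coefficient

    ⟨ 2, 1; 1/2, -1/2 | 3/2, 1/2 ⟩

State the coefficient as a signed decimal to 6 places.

j₁+j₂−J=1  J+j₁−j₂=3  J−j₁+j₂=0  j₁+j₂+J+1=5
(j₁±m₁, j₂±m₂, J±M) = (3,1,0,1,2,1)
P² = 12/5
sum k=0..0:
  [0] +1/2 = 1/2
S = 1/2
C² = P²·S² = 3/5 ; C = +0.774597

+√(3/5) ≈ +0.774597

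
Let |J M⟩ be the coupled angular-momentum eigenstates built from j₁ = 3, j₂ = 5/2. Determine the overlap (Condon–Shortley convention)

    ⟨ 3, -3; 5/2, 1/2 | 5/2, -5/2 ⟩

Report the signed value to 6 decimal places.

-0.487950  (= −√(5/21))

j₁+j₂−J=3  J+j₁−j₂=3  J−j₁+j₂=2  j₁+j₂+J+1=9
(j₁±m₁, j₂±m₂, J±M) = (0,6,3,2,0,5)
P² = 8640/7
sum k=3..3:
  [3] −1/72 = -1/72
S = -1/72
C² = P²·S² = 5/21 ; C = -0.487950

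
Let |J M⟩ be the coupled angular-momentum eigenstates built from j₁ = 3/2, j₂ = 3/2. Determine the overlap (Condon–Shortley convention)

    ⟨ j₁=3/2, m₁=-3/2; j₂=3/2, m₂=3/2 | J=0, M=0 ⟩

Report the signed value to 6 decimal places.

-0.500000

triangle: 3!·0!·0!/4! = 6/24
(j±m)!: 0!·3!·3!·0!·0!·0! = 36
prefactor² = (2J+1)·Δ·N² = 9
  k=3: −1/(3!·0!·0!·0!·0!·0!) = -1/6
Σ = -1/6  ⇒  CG² = 9·(-1/6)² = 1/4
CG = −√(1/4) = -0.500000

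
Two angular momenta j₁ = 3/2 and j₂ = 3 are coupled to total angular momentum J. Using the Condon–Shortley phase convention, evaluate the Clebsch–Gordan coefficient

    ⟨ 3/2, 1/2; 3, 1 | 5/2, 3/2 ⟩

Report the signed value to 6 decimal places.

−√(7/20) ≈ -0.591608

√[6·2!1!4!/8! · 2!1!4!2!4!1!] = √(576/35)
  +(−1)^0/∏(0,2,1,4,0,0)! = 1/48  (running 1/48)
  +(−1)^1/∏(1,1,0,3,1,1)! = -1/6  (running -7/48)
⟨..|..⟩ = √(576/35)·(-7/48) = -0.591608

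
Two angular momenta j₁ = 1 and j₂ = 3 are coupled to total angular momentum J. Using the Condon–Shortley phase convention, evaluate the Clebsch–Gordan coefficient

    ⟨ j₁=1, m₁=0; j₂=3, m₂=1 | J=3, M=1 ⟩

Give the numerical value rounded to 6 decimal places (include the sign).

triangle: 1!*1!*5!/8! = 120/40320
(j±m)!: 1!*1!*4!*2!*4!*2! = 2304
prefactor² = (2J+1)*Δ*N² = 48
  k=0: +1/(0!*1!*1!*4!*0!*1!) = 1/24
  k=1: −1/(1!*0!*0!*3!*1!*2!) = -1/12
Σ = -1/24  ⇒  CG² = 48*(-1/24)² = 1/12
CG = −√(1/12) = -0.288675

−√(1/12) = -0.288675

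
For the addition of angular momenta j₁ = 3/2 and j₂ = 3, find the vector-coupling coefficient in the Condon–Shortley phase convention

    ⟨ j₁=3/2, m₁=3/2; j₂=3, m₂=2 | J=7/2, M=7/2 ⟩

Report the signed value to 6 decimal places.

+√(1/3) ≈ +0.577350

triangle: 1!×2!×5!/9! = 240/362880
(j±m)!: 3!×0!×5!×1!×7!×0! = 3628800
prefactor² = (2J+1)×Δ×N² = 19200
  k=0: +1/(0!×1!×0!×5!×2!×0!) = 1/240
Σ = 1/240  ⇒  CG² = 19200×1/240² = 1/3
CG = +√(1/3) = +0.577350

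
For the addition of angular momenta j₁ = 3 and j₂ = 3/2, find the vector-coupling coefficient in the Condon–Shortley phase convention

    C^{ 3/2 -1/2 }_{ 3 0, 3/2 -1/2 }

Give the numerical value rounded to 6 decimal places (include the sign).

-0.507093

√[4·3!3!0!/7! · 3!3!1!2!1!2!] = √(144/35)
  +(−1)^1/∏(1,2,2,0,1,0)! = -1/4  (running -1/4)
⟨..|..⟩ = √(144/35)·(-1/4) = -0.507093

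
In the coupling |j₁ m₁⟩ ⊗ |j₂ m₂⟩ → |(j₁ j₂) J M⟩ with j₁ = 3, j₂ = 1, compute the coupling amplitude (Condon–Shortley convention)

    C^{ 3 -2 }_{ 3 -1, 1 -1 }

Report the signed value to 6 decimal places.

+0.645497

triangle: 1!·5!·1!/8! = 120/40320
(j±m)!: 2!·4!·0!·2!·1!·5! = 11520
prefactor² = (2J+1)·Δ·N² = 240
  k=0: +1/(0!·1!·4!·0!·1!·1!) = 1/24
Σ = 1/24  ⇒  CG² = 240·1/24² = 5/12
CG = +√(5/12) = +0.645497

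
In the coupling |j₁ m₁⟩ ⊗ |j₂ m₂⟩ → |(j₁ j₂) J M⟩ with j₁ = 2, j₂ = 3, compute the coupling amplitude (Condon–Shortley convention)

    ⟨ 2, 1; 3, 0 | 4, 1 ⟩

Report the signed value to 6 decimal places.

+√(3/14) = +0.462910

j₁+j₂−J=1  J+j₁−j₂=3  J−j₁+j₂=5  j₁+j₂+J+1=10
(j₁±m₁, j₂±m₂, J±M) = (3,1,3,3,5,3)
P² = 1944/7
sum k=0..1:
  [0] +1/24 = 1/24
  [1] −1/72 = -1/72
S = 1/36
C² = P²·S² = 3/14 ; C = +0.462910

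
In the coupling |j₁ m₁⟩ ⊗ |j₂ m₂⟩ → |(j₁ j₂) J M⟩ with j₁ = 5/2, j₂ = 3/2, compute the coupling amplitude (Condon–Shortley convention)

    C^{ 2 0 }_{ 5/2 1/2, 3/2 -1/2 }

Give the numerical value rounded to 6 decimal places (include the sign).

j₁+j₂−J=2  J+j₁−j₂=3  J−j₁+j₂=1  j₁+j₂+J+1=7
(j₁±m₁, j₂±m₂, J±M) = (3,2,1,2,2,2)
P² = 8/7
sum k=0..1:
  [0] +1/4 = 1/4
  [1] −1/2 = -1/2
S = -1/4
C² = P²·S² = 1/14 ; C = -0.267261

-0.267261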